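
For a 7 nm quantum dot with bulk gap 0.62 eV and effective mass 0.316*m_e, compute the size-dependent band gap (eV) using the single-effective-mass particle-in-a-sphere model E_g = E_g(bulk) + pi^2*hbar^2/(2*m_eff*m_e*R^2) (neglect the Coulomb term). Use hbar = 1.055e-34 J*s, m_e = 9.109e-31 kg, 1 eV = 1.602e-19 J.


Radius R = 7/2 nm = 3.5e-09 m
Confinement energy dE = pi^2 * hbar^2 / (2 * m_eff * m_e * R^2)
dE = pi^2 * (1.055e-34)^2 / (2 * 0.316 * 9.109e-31 * (3.5e-09)^2) J, divided by 1.602e-19 J/eV
dE = 0.0972 eV
Total band gap = E_g(bulk) + dE = 0.62 + 0.0972 = 0.7172 eV

0.7172


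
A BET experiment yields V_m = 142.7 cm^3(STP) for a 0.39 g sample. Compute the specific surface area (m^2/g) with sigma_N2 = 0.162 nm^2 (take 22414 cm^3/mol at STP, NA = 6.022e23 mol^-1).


Number of moles in monolayer = V_m / 22414 = 142.7 / 22414 = 0.00636656
Number of molecules = moles * NA = 0.00636656 * 6.022e23
SA = molecules * sigma / mass
SA = (142.7 / 22414) * 6.022e23 * 0.162e-18 / 0.39
SA = 1592.6 m^2/g

1592.6


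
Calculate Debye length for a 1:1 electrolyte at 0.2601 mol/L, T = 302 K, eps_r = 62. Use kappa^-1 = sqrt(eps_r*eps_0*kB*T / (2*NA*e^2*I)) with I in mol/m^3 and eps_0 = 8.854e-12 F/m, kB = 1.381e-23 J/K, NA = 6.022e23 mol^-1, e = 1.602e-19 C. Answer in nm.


Ionic strength I = 0.2601 * 1^2 * 1000 = 260.1 mol/m^3
kappa^-1 = sqrt(62 * 8.854e-12 * 1.381e-23 * 302 / (2 * 6.022e23 * (1.602e-19)^2 * 260.1))
kappa^-1 = 0.534 nm

0.534


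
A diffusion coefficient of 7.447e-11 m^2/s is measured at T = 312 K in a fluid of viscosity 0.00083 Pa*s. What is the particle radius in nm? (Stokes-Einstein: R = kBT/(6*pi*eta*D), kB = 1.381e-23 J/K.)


Stokes-Einstein: R = kB*T / (6*pi*eta*D)
R = 1.381e-23 * 312 / (6 * pi * 0.00083 * 7.447e-11)
R = 3.69818e-09 m = 3.7 nm

3.7


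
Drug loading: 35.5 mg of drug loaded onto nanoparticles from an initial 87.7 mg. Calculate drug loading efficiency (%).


Drug loading efficiency = (drug loaded / drug initial) * 100
DLE = 35.5 / 87.7 * 100
DLE = 0.4048 * 100
DLE = 40.48%

40.48


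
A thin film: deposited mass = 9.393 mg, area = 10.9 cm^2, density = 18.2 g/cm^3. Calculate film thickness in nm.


Convert: m = 9.393 mg = 9.3930e-06 kg, A = 10.9 cm^2 = 1.0900e-03 m^2, rho = 18.2 g/cm^3 = 18200 kg/m^3
t = m / (A * rho)
t = 9.3930e-06 / (1.0900e-03 * 18200)
t = 4.7349e-07 m = 473.5 nm

473.5


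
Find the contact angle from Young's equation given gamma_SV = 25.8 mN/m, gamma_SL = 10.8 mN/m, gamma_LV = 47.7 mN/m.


cos(theta) = (gamma_SV - gamma_SL) / gamma_LV
cos(theta) = (25.8 - 10.8) / 47.7
cos(theta) = 0.314465
theta = arccos(0.314465) = 71.67 degrees

71.67


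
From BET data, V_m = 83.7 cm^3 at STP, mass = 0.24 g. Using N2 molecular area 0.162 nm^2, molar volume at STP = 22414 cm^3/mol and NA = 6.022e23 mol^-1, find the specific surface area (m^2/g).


Number of moles in monolayer = V_m / 22414 = 83.7 / 22414 = 0.00373427
Number of molecules = moles * NA = 0.00373427 * 6.022e23
SA = molecules * sigma / mass
SA = (83.7 / 22414) * 6.022e23 * 0.162e-18 / 0.24
SA = 1517.9 m^2/g

1517.9


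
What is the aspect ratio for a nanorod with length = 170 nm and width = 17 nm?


Aspect ratio AR = length / diameter
AR = 170 / 17
AR = 10.0

10.0


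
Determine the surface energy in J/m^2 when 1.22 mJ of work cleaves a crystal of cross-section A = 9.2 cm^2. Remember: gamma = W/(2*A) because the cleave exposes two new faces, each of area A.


Convert: A = 9.2 cm^2 = 0.00092 m^2, W = 1.22 mJ = 0.00122 J
Cleaving exposes two faces of area A, so total new surface = 2*A and gamma = W / (2*A)
gamma = 0.00122 / (2 * 0.00092)
gamma = 0.663 J/m^2

0.663


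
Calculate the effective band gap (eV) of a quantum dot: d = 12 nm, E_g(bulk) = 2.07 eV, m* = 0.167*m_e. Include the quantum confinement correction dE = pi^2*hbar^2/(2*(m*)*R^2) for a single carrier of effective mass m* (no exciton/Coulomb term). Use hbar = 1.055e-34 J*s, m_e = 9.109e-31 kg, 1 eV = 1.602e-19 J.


Radius R = 12/2 nm = 6e-09 m
Confinement energy dE = pi^2 * hbar^2 / (2 * m_eff * m_e * R^2)
dE = pi^2 * (1.055e-34)^2 / (2 * 0.167 * 9.109e-31 * (6e-09)^2) J, divided by 1.602e-19 J/eV
dE = 0.0626 eV
Total band gap = E_g(bulk) + dE = 2.07 + 0.0626 = 2.1326 eV

2.1326


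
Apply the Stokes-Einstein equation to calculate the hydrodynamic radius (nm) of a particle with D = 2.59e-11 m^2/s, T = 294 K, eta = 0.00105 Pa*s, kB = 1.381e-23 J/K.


Stokes-Einstein: R = kB*T / (6*pi*eta*D)
R = 1.381e-23 * 294 / (6 * pi * 0.00105 * 2.59e-11)
R = 7.92047e-09 m = 7.92 nm

7.92


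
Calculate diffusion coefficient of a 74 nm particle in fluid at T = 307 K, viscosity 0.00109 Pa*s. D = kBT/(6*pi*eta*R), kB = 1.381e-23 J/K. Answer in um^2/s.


Radius R = 74/2 = 37 nm = 3.7e-08 m
D = kB*T / (6*pi*eta*R)
D = 1.381e-23 * 307 / (6 * pi * 0.00109 * 3.7e-08)
D = 5.57703e-12 m^2/s = 5.577 um^2/s

5.577


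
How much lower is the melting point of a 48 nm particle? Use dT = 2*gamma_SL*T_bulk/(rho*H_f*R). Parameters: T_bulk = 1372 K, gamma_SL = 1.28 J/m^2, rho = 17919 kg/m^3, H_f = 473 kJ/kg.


Radius R = 48/2 = 24 nm = 2.4e-08 m
Convert H_f = 473 kJ/kg = 473000 J/kg
dT = 2 * gamma_SL * T_bulk / (rho * H_f * R)
dT = 2 * 1.28 * 1372 / (17919 * 473000 * 2.4e-08)
dT = 17.3 K

17.3


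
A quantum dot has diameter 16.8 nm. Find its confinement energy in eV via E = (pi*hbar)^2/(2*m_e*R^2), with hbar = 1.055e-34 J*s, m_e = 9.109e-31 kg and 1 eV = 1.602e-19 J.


Radius R = 16.8/2 = 8.4 nm = 8.4e-09 m
E = (pi * 1.055e-34)^2 / (2 * 9.109e-31 * (8.4e-09)^2)
E(J) = 8.54566e-22
E = E(J) / 1.602e-19 = 0.0053 eV

0.0053


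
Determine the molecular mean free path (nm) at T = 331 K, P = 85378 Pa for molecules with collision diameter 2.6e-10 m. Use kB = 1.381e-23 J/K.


Mean free path: lambda = kB*T / (sqrt(2) * pi * d^2 * P)
lambda = 1.381e-23 * 331 / (sqrt(2) * pi * (2.6e-10)^2 * 85378)
lambda = 1.78264e-07 m
lambda = 178.26 nm

178.26


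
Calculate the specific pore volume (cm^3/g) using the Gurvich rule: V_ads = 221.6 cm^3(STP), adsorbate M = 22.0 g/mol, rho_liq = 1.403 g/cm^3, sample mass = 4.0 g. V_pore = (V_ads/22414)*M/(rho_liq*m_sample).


Moles adsorbed n = V_ads / 22414 = 221.6 / 22414 = 9.886678e-03 mol
Liquid volume V_liq = n * M / rho_liq = 9.886678e-03 * 22.0 / 1.403 = 0.15503 cm^3
Specific pore volume V_pore = V_liq / m_sample = 0.15503 / 4.0
V_pore = 0.0388 cm^3/g

0.0388


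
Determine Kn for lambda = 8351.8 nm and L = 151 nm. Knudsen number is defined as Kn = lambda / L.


Knudsen number Kn = lambda / L
Kn = 8351.8 / 151
Kn = 55.3099

55.3099


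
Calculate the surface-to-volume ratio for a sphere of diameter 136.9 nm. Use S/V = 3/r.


Radius r = 136.9/2 = 68.45 nm
S/V = 3 / r = 3 / 68.45
S/V = 0.0438 nm^-1

0.0438


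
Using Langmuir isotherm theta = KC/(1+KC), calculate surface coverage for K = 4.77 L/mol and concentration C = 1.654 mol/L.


Langmuir isotherm: theta = K*C / (1 + K*C)
K*C = 4.77 * 1.654 = 7.88958
theta = 7.88958 / (1 + 7.88958) = 7.88958 / 8.88958
theta = 0.8875

0.8875


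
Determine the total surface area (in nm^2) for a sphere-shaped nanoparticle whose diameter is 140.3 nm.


Radius r = 140.3/2 = 70.15 nm
Surface area SA = 4 * pi * r^2
SA = 4 * pi * (70.15)^2
SA = 61839.39 nm^2

61839.39


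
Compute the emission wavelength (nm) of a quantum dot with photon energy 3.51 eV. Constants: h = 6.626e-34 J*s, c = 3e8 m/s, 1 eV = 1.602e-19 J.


Convert energy: E = 3.51 eV = 3.51 * 1.602e-19 = 5.62302e-19 J
lambda = h*c / E = 6.626e-34 * 3e8 / 5.62302e-19
lambda = 3.53511e-07 m = 353.5 nm

353.5


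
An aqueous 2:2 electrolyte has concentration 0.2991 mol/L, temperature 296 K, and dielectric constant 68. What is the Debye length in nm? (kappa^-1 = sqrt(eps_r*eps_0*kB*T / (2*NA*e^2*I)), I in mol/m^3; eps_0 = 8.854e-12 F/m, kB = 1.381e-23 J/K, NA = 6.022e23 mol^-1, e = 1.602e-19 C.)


Ionic strength I = 0.2991 * 2^2 * 1000 = 1196.4 mol/m^3
kappa^-1 = sqrt(68 * 8.854e-12 * 1.381e-23 * 296 / (2 * 6.022e23 * (1.602e-19)^2 * 1196.4))
kappa^-1 = 0.258 nm

0.258


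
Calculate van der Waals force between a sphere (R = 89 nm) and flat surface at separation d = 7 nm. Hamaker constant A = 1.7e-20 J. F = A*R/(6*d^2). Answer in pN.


Convert to SI: R = 89 nm = 8.9e-08 m, d = 7 nm = 7e-09 m
F = A * R / (6 * d^2)
F = 1.7e-20 * 8.9e-08 / (6 * (7e-09)^2)
F = 5.14626e-12 N = 5.146 pN

5.146


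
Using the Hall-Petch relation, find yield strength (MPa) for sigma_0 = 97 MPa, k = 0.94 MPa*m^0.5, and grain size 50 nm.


d = 50 nm = 5e-08 m
sqrt(d) = 0.0002236068
Hall-Petch contribution = k / sqrt(d) = 0.94 / 0.0002236068 = 4203.8 MPa
sigma = sigma_0 + k/sqrt(d) = 97 + 4203.8 = 4300.8 MPa

4300.8


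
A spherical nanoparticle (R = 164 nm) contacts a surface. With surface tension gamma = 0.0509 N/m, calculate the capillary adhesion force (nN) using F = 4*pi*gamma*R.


Convert radius: R = 164 nm = 1.64e-07 m
F = 4 * pi * gamma * R
F = 4 * pi * 0.0509 * 1.64e-07
F = 1.04899e-07 N = 104.899 nN

104.899


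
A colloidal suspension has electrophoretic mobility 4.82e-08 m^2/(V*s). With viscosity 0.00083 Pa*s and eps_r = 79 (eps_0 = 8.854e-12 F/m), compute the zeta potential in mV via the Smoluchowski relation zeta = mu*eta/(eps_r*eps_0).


Smoluchowski equation: zeta = mu * eta / (eps_r * eps_0)
zeta = 4.82e-08 * 0.00083 / (79 * 8.854e-12)
zeta = 0.057195 V = 57.2 mV

57.2


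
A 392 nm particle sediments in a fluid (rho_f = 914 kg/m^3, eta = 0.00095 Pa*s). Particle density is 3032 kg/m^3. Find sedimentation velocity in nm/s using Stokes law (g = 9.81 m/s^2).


Radius R = 392/2 nm = 1.96e-07 m
Density difference = 3032 - 914 = 2118 kg/m^3
v = 2 * R^2 * (rho_p - rho_f) * g / (9 * eta)
v = 2 * (1.96e-07)^2 * 2118 * 9.81 / (9 * 0.00095)
v = 1.86711e-07 m/s = 186.7115 nm/s

186.7115


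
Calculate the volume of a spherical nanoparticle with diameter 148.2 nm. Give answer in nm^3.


Radius r = 148.2/2 = 74.1 nm
Volume V = (4/3) * pi * r^3
V = (4/3) * pi * (74.1)^3
V = 1704288.97 nm^3

1704288.97


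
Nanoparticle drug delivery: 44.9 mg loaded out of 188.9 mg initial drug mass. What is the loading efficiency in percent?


Drug loading efficiency = (drug loaded / drug initial) * 100
DLE = 44.9 / 188.9 * 100
DLE = 0.2377 * 100
DLE = 23.77%

23.77


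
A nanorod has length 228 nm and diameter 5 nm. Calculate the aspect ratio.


Aspect ratio AR = length / diameter
AR = 228 / 5
AR = 45.6

45.6


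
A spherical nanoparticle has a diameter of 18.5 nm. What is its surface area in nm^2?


Radius r = 18.5/2 = 9.25 nm
Surface area SA = 4 * pi * r^2
SA = 4 * pi * (9.25)^2
SA = 1075.21 nm^2

1075.21


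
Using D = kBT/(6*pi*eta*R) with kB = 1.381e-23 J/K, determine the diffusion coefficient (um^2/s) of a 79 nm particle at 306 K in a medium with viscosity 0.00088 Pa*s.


Radius R = 79/2 = 39.5 nm = 3.95e-08 m
D = kB*T / (6*pi*eta*R)
D = 1.381e-23 * 306 / (6 * pi * 0.00088 * 3.95e-08)
D = 6.44962e-12 m^2/s = 6.45 um^2/s

6.45


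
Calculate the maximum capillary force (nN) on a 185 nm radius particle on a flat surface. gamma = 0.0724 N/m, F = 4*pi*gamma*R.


Convert radius: R = 185 nm = 1.85e-07 m
F = 4 * pi * gamma * R
F = 4 * pi * 0.0724 * 1.85e-07
F = 1.68314e-07 N = 168.314 nN

168.314


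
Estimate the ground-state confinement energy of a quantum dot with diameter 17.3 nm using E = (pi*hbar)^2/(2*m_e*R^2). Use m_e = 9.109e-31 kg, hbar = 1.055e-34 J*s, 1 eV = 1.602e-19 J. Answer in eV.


Radius R = 17.3/2 = 8.65 nm = 8.65e-09 m
E = (pi * 1.055e-34)^2 / (2 * 9.109e-31 * (8.65e-09)^2)
E(J) = 8.05883e-22
E = E(J) / 1.602e-19 = 0.005 eV

0.005


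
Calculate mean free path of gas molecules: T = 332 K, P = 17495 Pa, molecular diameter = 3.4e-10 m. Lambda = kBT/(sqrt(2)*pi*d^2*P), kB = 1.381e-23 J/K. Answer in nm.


Mean free path: lambda = kB*T / (sqrt(2) * pi * d^2 * P)
lambda = 1.381e-23 * 332 / (sqrt(2) * pi * (3.4e-10)^2 * 17495)
lambda = 5.10264e-07 m
lambda = 510.26 nm

510.26


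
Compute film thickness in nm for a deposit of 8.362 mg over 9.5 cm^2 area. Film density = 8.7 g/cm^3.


Convert: m = 8.362 mg = 8.3620e-06 kg, A = 9.5 cm^2 = 9.5000e-04 m^2, rho = 8.7 g/cm^3 = 8700 kg/m^3
t = m / (A * rho)
t = 8.3620e-06 / (9.5000e-04 * 8700)
t = 1.0117e-06 m = 1011.7 nm

1011.7


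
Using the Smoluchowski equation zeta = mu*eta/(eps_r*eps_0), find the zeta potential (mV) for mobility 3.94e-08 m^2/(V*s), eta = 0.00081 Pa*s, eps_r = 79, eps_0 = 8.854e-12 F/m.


Smoluchowski equation: zeta = mu * eta / (eps_r * eps_0)
zeta = 3.94e-08 * 0.00081 / (79 * 8.854e-12)
zeta = 0.045626 V = 45.63 mV

45.63


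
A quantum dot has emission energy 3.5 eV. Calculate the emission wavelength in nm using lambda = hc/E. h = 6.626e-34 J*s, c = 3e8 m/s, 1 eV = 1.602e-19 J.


Convert energy: E = 3.5 eV = 3.5 * 1.602e-19 = 5.607e-19 J
lambda = h*c / E = 6.626e-34 * 3e8 / 5.607e-19
lambda = 3.54521e-07 m = 354.5 nm

354.5


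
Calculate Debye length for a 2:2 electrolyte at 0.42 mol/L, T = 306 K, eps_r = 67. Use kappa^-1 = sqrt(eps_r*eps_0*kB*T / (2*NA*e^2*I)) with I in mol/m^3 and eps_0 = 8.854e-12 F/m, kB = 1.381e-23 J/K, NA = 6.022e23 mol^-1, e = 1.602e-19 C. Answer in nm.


Ionic strength I = 0.42 * 2^2 * 1000 = 1680 mol/m^3
kappa^-1 = sqrt(67 * 8.854e-12 * 1.381e-23 * 306 / (2 * 6.022e23 * (1.602e-19)^2 * 1680))
kappa^-1 = 0.22 nm

0.22


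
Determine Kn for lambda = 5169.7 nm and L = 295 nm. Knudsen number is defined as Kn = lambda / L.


Knudsen number Kn = lambda / L
Kn = 5169.7 / 295
Kn = 17.5244

17.5244


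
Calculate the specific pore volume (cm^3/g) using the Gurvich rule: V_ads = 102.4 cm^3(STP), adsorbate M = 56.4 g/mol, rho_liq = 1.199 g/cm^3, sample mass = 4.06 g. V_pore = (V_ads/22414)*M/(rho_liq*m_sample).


Moles adsorbed n = V_ads / 22414 = 102.4 / 22414 = 4.568573e-03 mol
Liquid volume V_liq = n * M / rho_liq = 4.568573e-03 * 56.4 / 1.199 = 0.21490 cm^3
Specific pore volume V_pore = V_liq / m_sample = 0.21490 / 4.06
V_pore = 0.0529 cm^3/g

0.0529


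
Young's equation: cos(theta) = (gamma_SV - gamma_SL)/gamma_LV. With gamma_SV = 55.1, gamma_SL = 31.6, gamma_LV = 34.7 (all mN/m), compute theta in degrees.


cos(theta) = (gamma_SV - gamma_SL) / gamma_LV
cos(theta) = (55.1 - 31.6) / 34.7
cos(theta) = 0.677233
theta = arccos(0.677233) = 47.37 degrees

47.37


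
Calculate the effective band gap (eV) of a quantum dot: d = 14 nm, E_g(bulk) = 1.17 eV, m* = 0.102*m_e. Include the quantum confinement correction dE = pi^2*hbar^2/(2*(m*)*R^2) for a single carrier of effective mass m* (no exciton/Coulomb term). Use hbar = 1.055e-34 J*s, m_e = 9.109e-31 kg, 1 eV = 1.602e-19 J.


Radius R = 14/2 nm = 7e-09 m
Confinement energy dE = pi^2 * hbar^2 / (2 * m_eff * m_e * R^2)
dE = pi^2 * (1.055e-34)^2 / (2 * 0.102 * 9.109e-31 * (7e-09)^2) J, divided by 1.602e-19 J/eV
dE = 0.0753 eV
Total band gap = E_g(bulk) + dE = 1.17 + 0.0753 = 1.2453 eV

1.2453


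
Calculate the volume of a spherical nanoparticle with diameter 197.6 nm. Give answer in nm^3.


Radius r = 197.6/2 = 98.8 nm
Volume V = (4/3) * pi * r^3
V = (4/3) * pi * (98.8)^3
V = 4039796.08 nm^3

4039796.08


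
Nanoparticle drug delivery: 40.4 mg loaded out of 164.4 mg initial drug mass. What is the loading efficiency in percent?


Drug loading efficiency = (drug loaded / drug initial) * 100
DLE = 40.4 / 164.4 * 100
DLE = 0.2457 * 100
DLE = 24.57%

24.57


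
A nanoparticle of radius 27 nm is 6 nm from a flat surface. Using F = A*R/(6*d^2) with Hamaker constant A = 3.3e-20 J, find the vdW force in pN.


Convert to SI: R = 27 nm = 2.7e-08 m, d = 6 nm = 6e-09 m
F = A * R / (6 * d^2)
F = 3.3e-20 * 2.7e-08 / (6 * (6e-09)^2)
F = 4.125e-12 N = 4.125 pN

4.125


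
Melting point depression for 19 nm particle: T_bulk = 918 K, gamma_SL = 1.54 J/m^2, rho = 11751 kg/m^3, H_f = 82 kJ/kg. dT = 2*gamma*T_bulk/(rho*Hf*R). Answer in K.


Radius R = 19/2 = 9.5 nm = 9.5e-09 m
Convert H_f = 82 kJ/kg = 82000 J/kg
dT = 2 * gamma_SL * T_bulk / (rho * H_f * R)
dT = 2 * 1.54 * 918 / (11751 * 82000 * 9.5e-09)
dT = 308.9 K

308.9


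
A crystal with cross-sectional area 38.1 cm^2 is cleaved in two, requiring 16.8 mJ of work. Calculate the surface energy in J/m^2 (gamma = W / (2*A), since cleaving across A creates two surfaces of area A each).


Convert: A = 38.1 cm^2 = 0.00381 m^2, W = 16.8 mJ = 0.0168 J
Cleaving exposes two faces of area A, so total new surface = 2*A and gamma = W / (2*A)
gamma = 0.0168 / (2 * 0.00381)
gamma = 2.205 J/m^2

2.205


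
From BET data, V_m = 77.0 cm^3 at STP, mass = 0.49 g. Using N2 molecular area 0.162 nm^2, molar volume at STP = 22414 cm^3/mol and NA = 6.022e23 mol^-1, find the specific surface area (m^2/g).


Number of moles in monolayer = V_m / 22414 = 77.0 / 22414 = 0.00343535
Number of molecules = moles * NA = 0.00343535 * 6.022e23
SA = molecules * sigma / mass
SA = (77.0 / 22414) * 6.022e23 * 0.162e-18 / 0.49
SA = 684.0 m^2/g

684.0


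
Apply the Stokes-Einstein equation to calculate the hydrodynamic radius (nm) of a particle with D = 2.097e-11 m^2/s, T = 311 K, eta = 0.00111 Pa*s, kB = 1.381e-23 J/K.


Stokes-Einstein: R = kB*T / (6*pi*eta*D)
R = 1.381e-23 * 311 / (6 * pi * 0.00111 * 2.097e-11)
R = 9.78885e-09 m = 9.79 nm

9.79


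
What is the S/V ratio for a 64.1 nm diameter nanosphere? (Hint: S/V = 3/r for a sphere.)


Radius r = 64.1/2 = 32.05 nm
S/V = 3 / r = 3 / 32.05
S/V = 0.0936 nm^-1

0.0936


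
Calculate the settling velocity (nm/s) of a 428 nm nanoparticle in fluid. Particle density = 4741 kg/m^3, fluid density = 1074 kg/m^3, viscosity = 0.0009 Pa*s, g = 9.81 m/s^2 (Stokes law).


Radius R = 428/2 nm = 2.14e-07 m
Density difference = 4741 - 1074 = 3667 kg/m^3
v = 2 * R^2 * (rho_p - rho_f) * g / (9 * eta)
v = 2 * (2.14e-07)^2 * 3667 * 9.81 / (9 * 0.0009)
v = 4.06773e-07 m/s = 406.7733 nm/s

406.7733


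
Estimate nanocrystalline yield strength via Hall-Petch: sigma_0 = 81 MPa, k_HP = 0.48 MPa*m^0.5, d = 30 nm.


d = 30 nm = 3e-08 m
sqrt(d) = 0.0001732051
Hall-Petch contribution = k / sqrt(d) = 0.48 / 0.0001732051 = 2771.3 MPa
sigma = sigma_0 + k/sqrt(d) = 81 + 2771.3 = 2852.3 MPa

2852.3


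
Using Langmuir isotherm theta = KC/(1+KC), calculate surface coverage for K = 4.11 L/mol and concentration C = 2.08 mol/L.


Langmuir isotherm: theta = K*C / (1 + K*C)
K*C = 4.11 * 2.08 = 8.5488
theta = 8.5488 / (1 + 8.5488) = 8.5488 / 9.5488
theta = 0.8953

0.8953


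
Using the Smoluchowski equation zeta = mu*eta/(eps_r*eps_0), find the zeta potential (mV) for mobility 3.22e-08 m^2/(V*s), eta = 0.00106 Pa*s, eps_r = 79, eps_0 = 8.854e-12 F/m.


Smoluchowski equation: zeta = mu * eta / (eps_r * eps_0)
zeta = 3.22e-08 * 0.00106 / (79 * 8.854e-12)
zeta = 0.048797 V = 48.8 mV

48.8


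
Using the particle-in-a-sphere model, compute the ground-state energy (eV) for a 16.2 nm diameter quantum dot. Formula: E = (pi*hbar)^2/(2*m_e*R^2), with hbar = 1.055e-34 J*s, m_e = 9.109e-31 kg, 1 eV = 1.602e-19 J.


Radius R = 16.2/2 = 8.1 nm = 8.1e-09 m
E = (pi * 1.055e-34)^2 / (2 * 9.109e-31 * (8.1e-09)^2)
E(J) = 9.19039e-22
E = E(J) / 1.602e-19 = 0.0057 eV

0.0057


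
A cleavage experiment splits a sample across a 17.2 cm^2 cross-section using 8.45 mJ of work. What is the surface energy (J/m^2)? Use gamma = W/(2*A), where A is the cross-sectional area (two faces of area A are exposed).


Convert: A = 17.2 cm^2 = 0.00172 m^2, W = 8.45 mJ = 0.00845 J
Cleaving exposes two faces of area A, so total new surface = 2*A and gamma = W / (2*A)
gamma = 0.00845 / (2 * 0.00172)
gamma = 2.456 J/m^2

2.456


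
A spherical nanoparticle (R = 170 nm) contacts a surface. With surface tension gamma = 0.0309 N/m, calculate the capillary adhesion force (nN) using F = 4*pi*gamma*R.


Convert radius: R = 170 nm = 1.7e-07 m
F = 4 * pi * gamma * R
F = 4 * pi * 0.0309 * 1.7e-07
F = 6.60111e-08 N = 66.0111 nN

66.0111


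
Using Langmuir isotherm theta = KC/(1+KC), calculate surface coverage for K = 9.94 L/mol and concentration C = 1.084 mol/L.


Langmuir isotherm: theta = K*C / (1 + K*C)
K*C = 9.94 * 1.084 = 10.77496
theta = 10.77496 / (1 + 10.77496) = 10.77496 / 11.77496
theta = 0.9151

0.9151


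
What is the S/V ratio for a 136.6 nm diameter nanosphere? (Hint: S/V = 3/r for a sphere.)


Radius r = 136.6/2 = 68.3 nm
S/V = 3 / r = 3 / 68.3
S/V = 0.0439 nm^-1

0.0439


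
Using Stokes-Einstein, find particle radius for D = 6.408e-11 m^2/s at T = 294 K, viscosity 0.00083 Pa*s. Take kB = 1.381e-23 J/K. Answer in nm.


Stokes-Einstein: R = kB*T / (6*pi*eta*D)
R = 1.381e-23 * 294 / (6 * pi * 0.00083 * 6.408e-11)
R = 4.04985e-09 m = 4.05 nm

4.05


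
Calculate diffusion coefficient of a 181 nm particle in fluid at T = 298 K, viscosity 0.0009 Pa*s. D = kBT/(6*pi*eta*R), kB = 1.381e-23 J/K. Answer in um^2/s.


Radius R = 181/2 = 90.5 nm = 9.05e-08 m
D = kB*T / (6*pi*eta*R)
D = 1.381e-23 * 298 / (6 * pi * 0.0009 * 9.05e-08)
D = 2.68051e-12 m^2/s = 2.681 um^2/s

2.681


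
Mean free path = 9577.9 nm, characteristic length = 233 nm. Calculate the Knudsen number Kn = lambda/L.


Knudsen number Kn = lambda / L
Kn = 9577.9 / 233
Kn = 41.1069

41.1069


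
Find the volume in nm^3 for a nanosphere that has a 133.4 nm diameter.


Radius r = 133.4/2 = 66.7 nm
Volume V = (4/3) * pi * r^3
V = (4/3) * pi * (66.7)^3
V = 1242985.64 nm^3

1242985.64


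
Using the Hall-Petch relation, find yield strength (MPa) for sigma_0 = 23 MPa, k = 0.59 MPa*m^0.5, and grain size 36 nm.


d = 36 nm = 3.6e-08 m
sqrt(d) = 0.0001897367
Hall-Petch contribution = k / sqrt(d) = 0.59 / 0.0001897367 = 3109.6 MPa
sigma = sigma_0 + k/sqrt(d) = 23 + 3109.6 = 3132.6 MPa

3132.6


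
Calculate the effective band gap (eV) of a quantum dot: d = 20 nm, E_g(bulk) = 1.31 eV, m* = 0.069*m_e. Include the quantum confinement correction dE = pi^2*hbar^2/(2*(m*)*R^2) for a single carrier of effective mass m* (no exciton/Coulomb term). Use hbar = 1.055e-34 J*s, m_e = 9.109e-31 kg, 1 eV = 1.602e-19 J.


Radius R = 20/2 nm = 1e-08 m
Confinement energy dE = pi^2 * hbar^2 / (2 * m_eff * m_e * R^2)
dE = pi^2 * (1.055e-34)^2 / (2 * 0.069 * 9.109e-31 * (1e-08)^2) J, divided by 1.602e-19 J/eV
dE = 0.0545 eV
Total band gap = E_g(bulk) + dE = 1.31 + 0.0545 = 1.3645 eV

1.3645


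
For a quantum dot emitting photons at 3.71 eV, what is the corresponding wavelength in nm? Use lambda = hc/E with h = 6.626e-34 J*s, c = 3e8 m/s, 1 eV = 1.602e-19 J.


Convert energy: E = 3.71 eV = 3.71 * 1.602e-19 = 5.94342e-19 J
lambda = h*c / E = 6.626e-34 * 3e8 / 5.94342e-19
lambda = 3.34454e-07 m = 334.5 nm

334.5


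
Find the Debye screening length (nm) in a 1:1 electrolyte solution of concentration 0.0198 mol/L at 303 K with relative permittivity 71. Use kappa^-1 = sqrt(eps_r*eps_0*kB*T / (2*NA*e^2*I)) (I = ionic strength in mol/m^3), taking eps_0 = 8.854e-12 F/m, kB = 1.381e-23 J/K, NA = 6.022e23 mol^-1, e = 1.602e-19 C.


Ionic strength I = 0.0198 * 1^2 * 1000 = 19.8 mol/m^3
kappa^-1 = sqrt(71 * 8.854e-12 * 1.381e-23 * 303 / (2 * 6.022e23 * (1.602e-19)^2 * 19.8))
kappa^-1 = 2.073 nm

2.073


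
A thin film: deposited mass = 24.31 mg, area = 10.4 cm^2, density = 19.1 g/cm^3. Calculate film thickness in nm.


Convert: m = 24.31 mg = 2.4310e-05 kg, A = 10.4 cm^2 = 1.0400e-03 m^2, rho = 19.1 g/cm^3 = 19100 kg/m^3
t = m / (A * rho)
t = 2.4310e-05 / (1.0400e-03 * 19100)
t = 1.2238e-06 m = 1223.8 nm

1223.8


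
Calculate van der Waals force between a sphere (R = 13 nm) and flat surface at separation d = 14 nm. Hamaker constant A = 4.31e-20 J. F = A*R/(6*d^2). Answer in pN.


Convert to SI: R = 13 nm = 1.3e-08 m, d = 14 nm = 1.4e-08 m
F = A * R / (6 * d^2)
F = 4.31e-20 * 1.3e-08 / (6 * (1.4e-08)^2)
F = 4.76446e-13 N = 0.476 pN

0.476


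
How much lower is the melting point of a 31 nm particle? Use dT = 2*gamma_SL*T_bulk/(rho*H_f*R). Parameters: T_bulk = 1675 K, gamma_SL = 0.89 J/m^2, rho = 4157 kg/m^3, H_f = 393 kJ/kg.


Radius R = 31/2 = 15.5 nm = 1.55e-08 m
Convert H_f = 393 kJ/kg = 393000 J/kg
dT = 2 * gamma_SL * T_bulk / (rho * H_f * R)
dT = 2 * 0.89 * 1675 / (4157 * 393000 * 1.55e-08)
dT = 117.7 K

117.7


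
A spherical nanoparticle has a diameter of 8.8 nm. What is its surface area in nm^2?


Radius r = 8.8/2 = 4.4 nm
Surface area SA = 4 * pi * r^2
SA = 4 * pi * (4.4)^2
SA = 243.28 nm^2

243.28


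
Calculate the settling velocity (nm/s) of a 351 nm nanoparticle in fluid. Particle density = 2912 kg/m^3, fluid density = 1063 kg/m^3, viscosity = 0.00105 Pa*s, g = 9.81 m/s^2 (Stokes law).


Radius R = 351/2 nm = 1.755e-07 m
Density difference = 2912 - 1063 = 1849 kg/m^3
v = 2 * R^2 * (rho_p - rho_f) * g / (9 * eta)
v = 2 * (1.755e-07)^2 * 1849 * 9.81 / (9 * 0.00105)
v = 1.18238e-07 m/s = 118.2383 nm/s

118.2383


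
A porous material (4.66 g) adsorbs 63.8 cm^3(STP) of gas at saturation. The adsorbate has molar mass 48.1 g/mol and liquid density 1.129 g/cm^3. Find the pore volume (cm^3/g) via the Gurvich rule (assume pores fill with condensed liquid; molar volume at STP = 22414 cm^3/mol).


Moles adsorbed n = V_ads / 22414 = 63.8 / 22414 = 2.846435e-03 mol
Liquid volume V_liq = n * M / rho_liq = 2.846435e-03 * 48.1 / 1.129 = 0.12127 cm^3
Specific pore volume V_pore = V_liq / m_sample = 0.12127 / 4.66
V_pore = 0.026 cm^3/g

0.026


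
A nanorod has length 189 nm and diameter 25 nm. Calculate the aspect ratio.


Aspect ratio AR = length / diameter
AR = 189 / 25
AR = 7.56

7.56


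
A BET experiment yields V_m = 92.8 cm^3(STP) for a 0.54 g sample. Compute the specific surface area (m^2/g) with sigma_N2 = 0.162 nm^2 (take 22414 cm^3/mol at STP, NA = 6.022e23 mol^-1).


Number of moles in monolayer = V_m / 22414 = 92.8 / 22414 = 0.00414027
Number of molecules = moles * NA = 0.00414027 * 6.022e23
SA = molecules * sigma / mass
SA = (92.8 / 22414) * 6.022e23 * 0.162e-18 / 0.54
SA = 748.0 m^2/g

748.0


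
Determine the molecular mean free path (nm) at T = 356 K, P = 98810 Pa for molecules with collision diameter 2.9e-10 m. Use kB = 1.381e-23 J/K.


Mean free path: lambda = kB*T / (sqrt(2) * pi * d^2 * P)
lambda = 1.381e-23 * 356 / (sqrt(2) * pi * (2.9e-10)^2 * 98810)
lambda = 1.33162e-07 m
lambda = 133.16 nm

133.16


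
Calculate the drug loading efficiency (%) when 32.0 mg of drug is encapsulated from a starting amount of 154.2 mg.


Drug loading efficiency = (drug loaded / drug initial) * 100
DLE = 32.0 / 154.2 * 100
DLE = 0.2075 * 100
DLE = 20.75%

20.75


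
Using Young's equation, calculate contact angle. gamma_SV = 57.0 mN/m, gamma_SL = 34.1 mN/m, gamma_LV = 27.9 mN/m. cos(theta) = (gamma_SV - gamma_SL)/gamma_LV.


cos(theta) = (gamma_SV - gamma_SL) / gamma_LV
cos(theta) = (57.0 - 34.1) / 27.9
cos(theta) = 0.820789
theta = arccos(0.820789) = 34.84 degrees

34.84


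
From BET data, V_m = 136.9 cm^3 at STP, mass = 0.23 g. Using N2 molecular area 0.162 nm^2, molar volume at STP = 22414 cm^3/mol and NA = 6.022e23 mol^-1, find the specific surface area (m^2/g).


Number of moles in monolayer = V_m / 22414 = 136.9 / 22414 = 0.00610779
Number of molecules = moles * NA = 0.00610779 * 6.022e23
SA = molecules * sigma / mass
SA = (136.9 / 22414) * 6.022e23 * 0.162e-18 / 0.23
SA = 2590.7 m^2/g

2590.7


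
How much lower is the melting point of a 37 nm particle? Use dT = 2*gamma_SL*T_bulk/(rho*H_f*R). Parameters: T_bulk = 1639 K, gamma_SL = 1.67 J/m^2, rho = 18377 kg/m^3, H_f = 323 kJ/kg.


Radius R = 37/2 = 18.5 nm = 1.85e-08 m
Convert H_f = 323 kJ/kg = 323000 J/kg
dT = 2 * gamma_SL * T_bulk / (rho * H_f * R)
dT = 2 * 1.67 * 1639 / (18377 * 323000 * 1.85e-08)
dT = 49.9 K

49.9


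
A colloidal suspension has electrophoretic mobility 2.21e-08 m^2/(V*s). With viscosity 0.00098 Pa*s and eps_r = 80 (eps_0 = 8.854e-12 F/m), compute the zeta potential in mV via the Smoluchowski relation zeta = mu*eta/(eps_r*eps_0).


Smoluchowski equation: zeta = mu * eta / (eps_r * eps_0)
zeta = 2.21e-08 * 0.00098 / (80 * 8.854e-12)
zeta = 0.030577 V = 30.58 mV

30.58


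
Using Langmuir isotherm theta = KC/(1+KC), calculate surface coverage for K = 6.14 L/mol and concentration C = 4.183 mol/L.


Langmuir isotherm: theta = K*C / (1 + K*C)
K*C = 6.14 * 4.183 = 25.68362
theta = 25.68362 / (1 + 25.68362) = 25.68362 / 26.68362
theta = 0.9625

0.9625


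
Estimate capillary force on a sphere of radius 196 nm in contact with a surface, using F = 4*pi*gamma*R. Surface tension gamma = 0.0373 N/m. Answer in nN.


Convert radius: R = 196 nm = 1.96e-07 m
F = 4 * pi * gamma * R
F = 4 * pi * 0.0373 * 1.96e-07
F = 9.18702e-08 N = 91.8702 nN

91.8702


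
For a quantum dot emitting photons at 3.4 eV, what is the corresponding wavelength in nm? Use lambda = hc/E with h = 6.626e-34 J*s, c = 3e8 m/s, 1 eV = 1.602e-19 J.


Convert energy: E = 3.4 eV = 3.4 * 1.602e-19 = 5.4468e-19 J
lambda = h*c / E = 6.626e-34 * 3e8 / 5.4468e-19
lambda = 3.64948e-07 m = 364.9 nm

364.9


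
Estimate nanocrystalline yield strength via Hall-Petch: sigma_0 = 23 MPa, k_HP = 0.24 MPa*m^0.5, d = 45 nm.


d = 45 nm = 4.5e-08 m
sqrt(d) = 0.000212132
Hall-Petch contribution = k / sqrt(d) = 0.24 / 0.000212132 = 1131.4 MPa
sigma = sigma_0 + k/sqrt(d) = 23 + 1131.4 = 1154.4 MPa

1154.4


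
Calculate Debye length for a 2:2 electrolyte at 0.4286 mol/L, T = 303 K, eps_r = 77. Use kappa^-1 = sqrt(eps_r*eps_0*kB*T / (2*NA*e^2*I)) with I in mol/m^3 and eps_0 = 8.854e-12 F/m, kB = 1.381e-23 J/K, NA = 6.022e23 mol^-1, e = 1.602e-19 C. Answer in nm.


Ionic strength I = 0.4286 * 2^2 * 1000 = 1714.4 mol/m^3
kappa^-1 = sqrt(77 * 8.854e-12 * 1.381e-23 * 303 / (2 * 6.022e23 * (1.602e-19)^2 * 1714.4))
kappa^-1 = 0.232 nm

0.232


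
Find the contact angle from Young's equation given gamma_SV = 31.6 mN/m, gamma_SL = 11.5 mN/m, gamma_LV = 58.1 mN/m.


cos(theta) = (gamma_SV - gamma_SL) / gamma_LV
cos(theta) = (31.6 - 11.5) / 58.1
cos(theta) = 0.345955
theta = arccos(0.345955) = 69.76 degrees

69.76


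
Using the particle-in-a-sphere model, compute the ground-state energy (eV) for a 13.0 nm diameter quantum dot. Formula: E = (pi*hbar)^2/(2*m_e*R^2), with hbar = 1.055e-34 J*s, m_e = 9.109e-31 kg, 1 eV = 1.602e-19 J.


Radius R = 13.0/2 = 6.5 nm = 6.5e-09 m
E = (pi * 1.055e-34)^2 / (2 * 9.109e-31 * (6.5e-09)^2)
E(J) = 1.42718e-21
E = E(J) / 1.602e-19 = 0.0089 eV

0.0089


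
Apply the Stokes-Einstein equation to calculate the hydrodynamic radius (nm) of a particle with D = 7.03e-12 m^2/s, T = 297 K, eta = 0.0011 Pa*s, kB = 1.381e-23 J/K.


Stokes-Einstein: R = kB*T / (6*pi*eta*D)
R = 1.381e-23 * 297 / (6 * pi * 0.0011 * 7.03e-12)
R = 2.81385e-08 m = 28.14 nm

28.14


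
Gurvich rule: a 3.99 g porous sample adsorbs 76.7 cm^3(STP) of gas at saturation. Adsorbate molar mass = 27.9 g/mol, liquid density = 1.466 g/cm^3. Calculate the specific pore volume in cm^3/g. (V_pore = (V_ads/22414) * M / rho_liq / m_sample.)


Moles adsorbed n = V_ads / 22414 = 76.7 / 22414 = 3.421968e-03 mol
Liquid volume V_liq = n * M / rho_liq = 3.421968e-03 * 27.9 / 1.466 = 0.06512 cm^3
Specific pore volume V_pore = V_liq / m_sample = 0.06512 / 3.99
V_pore = 0.0163 cm^3/g

0.0163


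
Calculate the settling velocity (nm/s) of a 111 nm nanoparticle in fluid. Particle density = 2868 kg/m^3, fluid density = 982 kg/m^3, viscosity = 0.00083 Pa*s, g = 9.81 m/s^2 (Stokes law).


Radius R = 111/2 nm = 5.55e-08 m
Density difference = 2868 - 982 = 1886 kg/m^3
v = 2 * R^2 * (rho_p - rho_f) * g / (9 * eta)
v = 2 * (5.55e-08)^2 * 1886 * 9.81 / (9 * 0.00083)
v = 1.52583e-08 m/s = 15.2583 nm/s

15.2583


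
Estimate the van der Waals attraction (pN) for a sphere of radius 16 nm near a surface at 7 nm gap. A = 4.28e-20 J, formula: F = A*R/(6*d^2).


Convert to SI: R = 16 nm = 1.6e-08 m, d = 7 nm = 7e-09 m
F = A * R / (6 * d^2)
F = 4.28e-20 * 1.6e-08 / (6 * (7e-09)^2)
F = 2.32925e-12 N = 2.329 pN

2.329


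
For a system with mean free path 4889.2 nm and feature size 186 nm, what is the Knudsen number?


Knudsen number Kn = lambda / L
Kn = 4889.2 / 186
Kn = 26.286

26.286


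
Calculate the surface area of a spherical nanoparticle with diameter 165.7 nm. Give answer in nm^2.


Radius r = 165.7/2 = 82.85 nm
Surface area SA = 4 * pi * r^2
SA = 4 * pi * (82.85)^2
SA = 86257.11 nm^2

86257.11


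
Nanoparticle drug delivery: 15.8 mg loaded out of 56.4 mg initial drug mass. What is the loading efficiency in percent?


Drug loading efficiency = (drug loaded / drug initial) * 100
DLE = 15.8 / 56.4 * 100
DLE = 0.2801 * 100
DLE = 28.01%

28.01


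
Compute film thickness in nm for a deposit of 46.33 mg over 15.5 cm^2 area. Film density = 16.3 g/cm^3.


Convert: m = 46.33 mg = 4.6330e-05 kg, A = 15.5 cm^2 = 1.5500e-03 m^2, rho = 16.3 g/cm^3 = 16300 kg/m^3
t = m / (A * rho)
t = 4.6330e-05 / (1.5500e-03 * 16300)
t = 1.8338e-06 m = 1833.8 nm

1833.8


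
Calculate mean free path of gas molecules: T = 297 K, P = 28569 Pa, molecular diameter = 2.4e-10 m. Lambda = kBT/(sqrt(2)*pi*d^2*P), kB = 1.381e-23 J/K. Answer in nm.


Mean free path: lambda = kB*T / (sqrt(2) * pi * d^2 * P)
lambda = 1.381e-23 * 297 / (sqrt(2) * pi * (2.4e-10)^2 * 28569)
lambda = 5.61006e-07 m
lambda = 561.01 nm

561.01


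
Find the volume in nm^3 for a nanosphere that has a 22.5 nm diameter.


Radius r = 22.5/2 = 11.25 nm
Volume V = (4/3) * pi * r^3
V = (4/3) * pi * (11.25)^3
V = 5964.12 nm^3

5964.12


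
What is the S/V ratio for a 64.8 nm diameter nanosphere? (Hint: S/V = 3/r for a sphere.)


Radius r = 64.8/2 = 32.4 nm
S/V = 3 / r = 3 / 32.4
S/V = 0.0926 nm^-1

0.0926


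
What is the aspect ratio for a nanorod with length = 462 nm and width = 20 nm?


Aspect ratio AR = length / diameter
AR = 462 / 20
AR = 23.1

23.1


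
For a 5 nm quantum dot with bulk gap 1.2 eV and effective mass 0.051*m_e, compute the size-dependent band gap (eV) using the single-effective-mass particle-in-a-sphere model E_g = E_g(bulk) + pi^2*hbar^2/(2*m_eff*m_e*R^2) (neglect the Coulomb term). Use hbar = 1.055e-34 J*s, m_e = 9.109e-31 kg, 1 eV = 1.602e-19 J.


Radius R = 5/2 nm = 2.5e-09 m
Confinement energy dE = pi^2 * hbar^2 / (2 * m_eff * m_e * R^2)
dE = pi^2 * (1.055e-34)^2 / (2 * 0.051 * 9.109e-31 * (2.5e-09)^2) J, divided by 1.602e-19 J/eV
dE = 1.1808 eV
Total band gap = E_g(bulk) + dE = 1.2 + 1.1808 = 2.3808 eV

2.3808


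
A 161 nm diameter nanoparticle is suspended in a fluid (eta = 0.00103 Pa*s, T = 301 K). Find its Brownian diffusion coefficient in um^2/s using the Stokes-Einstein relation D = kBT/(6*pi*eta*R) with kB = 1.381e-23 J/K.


Radius R = 161/2 = 80.5 nm = 8.05e-08 m
D = kB*T / (6*pi*eta*R)
D = 1.381e-23 * 301 / (6 * pi * 0.00103 * 8.05e-08)
D = 2.65966e-12 m^2/s = 2.66 um^2/s

2.66


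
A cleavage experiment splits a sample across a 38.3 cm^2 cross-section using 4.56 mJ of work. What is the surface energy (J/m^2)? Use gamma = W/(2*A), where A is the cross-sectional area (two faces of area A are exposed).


Convert: A = 38.3 cm^2 = 0.00383 m^2, W = 4.56 mJ = 0.00456 J
Cleaving exposes two faces of area A, so total new surface = 2*A and gamma = W / (2*A)
gamma = 0.00456 / (2 * 0.00383)
gamma = 0.595 J/m^2

0.595


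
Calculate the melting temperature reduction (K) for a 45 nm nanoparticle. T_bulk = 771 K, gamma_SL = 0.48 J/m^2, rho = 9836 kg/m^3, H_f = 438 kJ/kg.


Radius R = 45/2 = 22.5 nm = 2.25e-08 m
Convert H_f = 438 kJ/kg = 438000 J/kg
dT = 2 * gamma_SL * T_bulk / (rho * H_f * R)
dT = 2 * 0.48 * 771 / (9836 * 438000 * 2.25e-08)
dT = 7.6 K

7.6


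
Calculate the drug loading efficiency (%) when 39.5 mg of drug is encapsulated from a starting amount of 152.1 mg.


Drug loading efficiency = (drug loaded / drug initial) * 100
DLE = 39.5 / 152.1 * 100
DLE = 0.2597 * 100
DLE = 25.97%

25.97


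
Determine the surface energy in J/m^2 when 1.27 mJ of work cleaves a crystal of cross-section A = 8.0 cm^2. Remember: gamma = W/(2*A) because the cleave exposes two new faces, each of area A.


Convert: A = 8.0 cm^2 = 0.0008 m^2, W = 1.27 mJ = 0.00127 J
Cleaving exposes two faces of area A, so total new surface = 2*A and gamma = W / (2*A)
gamma = 0.00127 / (2 * 0.0008)
gamma = 0.794 J/m^2

0.794


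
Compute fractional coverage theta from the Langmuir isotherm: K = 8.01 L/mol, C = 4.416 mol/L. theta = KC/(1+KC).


Langmuir isotherm: theta = K*C / (1 + K*C)
K*C = 8.01 * 4.416 = 35.37216
theta = 35.37216 / (1 + 35.37216) = 35.37216 / 36.37216
theta = 0.9725

0.9725


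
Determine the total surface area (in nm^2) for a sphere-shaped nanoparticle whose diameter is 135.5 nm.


Radius r = 135.5/2 = 67.75 nm
Surface area SA = 4 * pi * r^2
SA = 4 * pi * (67.75)^2
SA = 57680.43 nm^2

57680.43


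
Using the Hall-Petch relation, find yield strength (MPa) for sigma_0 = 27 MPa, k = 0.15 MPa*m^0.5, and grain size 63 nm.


d = 63 nm = 6.3e-08 m
sqrt(d) = 0.000250998
Hall-Petch contribution = k / sqrt(d) = 0.15 / 0.000250998 = 597.6 MPa
sigma = sigma_0 + k/sqrt(d) = 27 + 597.6 = 624.6 MPa

624.6


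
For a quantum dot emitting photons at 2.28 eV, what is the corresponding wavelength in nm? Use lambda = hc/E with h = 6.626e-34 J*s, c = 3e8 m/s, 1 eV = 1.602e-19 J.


Convert energy: E = 2.28 eV = 2.28 * 1.602e-19 = 3.65256e-19 J
lambda = h*c / E = 6.626e-34 * 3e8 / 3.65256e-19
lambda = 5.44221e-07 m = 544.2 nm

544.2


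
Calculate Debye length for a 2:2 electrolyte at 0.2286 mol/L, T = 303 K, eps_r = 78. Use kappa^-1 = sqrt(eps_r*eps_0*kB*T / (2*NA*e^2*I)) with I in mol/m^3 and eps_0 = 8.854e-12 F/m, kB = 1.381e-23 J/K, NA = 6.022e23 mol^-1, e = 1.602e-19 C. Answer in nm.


Ionic strength I = 0.2286 * 2^2 * 1000 = 914.4 mol/m^3
kappa^-1 = sqrt(78 * 8.854e-12 * 1.381e-23 * 303 / (2 * 6.022e23 * (1.602e-19)^2 * 914.4))
kappa^-1 = 0.32 nm

0.32


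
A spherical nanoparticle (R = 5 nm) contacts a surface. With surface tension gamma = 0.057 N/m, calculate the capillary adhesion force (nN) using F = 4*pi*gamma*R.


Convert radius: R = 5 nm = 5e-09 m
F = 4 * pi * gamma * R
F = 4 * pi * 0.057 * 5e-09
F = 3.58142e-09 N = 3.5814 nN

3.5814


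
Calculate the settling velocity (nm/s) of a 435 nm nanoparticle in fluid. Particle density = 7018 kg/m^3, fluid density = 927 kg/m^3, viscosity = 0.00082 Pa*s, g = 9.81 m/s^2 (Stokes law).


Radius R = 435/2 nm = 2.175e-07 m
Density difference = 7018 - 927 = 6091 kg/m^3
v = 2 * R^2 * (rho_p - rho_f) * g / (9 * eta)
v = 2 * (2.175e-07)^2 * 6091 * 9.81 / (9 * 0.00082)
v = 7.66037e-07 m/s = 766.037 nm/s

766.037


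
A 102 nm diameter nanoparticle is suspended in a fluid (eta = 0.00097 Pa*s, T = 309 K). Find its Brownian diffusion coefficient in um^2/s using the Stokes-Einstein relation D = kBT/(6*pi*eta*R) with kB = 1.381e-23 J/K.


Radius R = 102/2 = 51 nm = 5.1e-08 m
D = kB*T / (6*pi*eta*R)
D = 1.381e-23 * 309 / (6 * pi * 0.00097 * 5.1e-08)
D = 4.57624e-12 m^2/s = 4.576 um^2/s

4.576


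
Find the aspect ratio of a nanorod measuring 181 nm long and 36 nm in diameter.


Aspect ratio AR = length / diameter
AR = 181 / 36
AR = 5.03

5.03


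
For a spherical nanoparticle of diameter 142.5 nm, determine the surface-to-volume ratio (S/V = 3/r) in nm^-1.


Radius r = 142.5/2 = 71.25 nm
S/V = 3 / r = 3 / 71.25
S/V = 0.0421 nm^-1

0.0421


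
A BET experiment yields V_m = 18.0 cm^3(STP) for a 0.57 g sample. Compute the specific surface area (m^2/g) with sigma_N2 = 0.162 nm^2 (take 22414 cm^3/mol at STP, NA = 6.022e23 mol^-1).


Number of moles in monolayer = V_m / 22414 = 18.0 / 22414 = 0.00080307
Number of molecules = moles * NA = 0.00080307 * 6.022e23
SA = molecules * sigma / mass
SA = (18.0 / 22414) * 6.022e23 * 0.162e-18 / 0.57
SA = 137.4 m^2/g

137.4


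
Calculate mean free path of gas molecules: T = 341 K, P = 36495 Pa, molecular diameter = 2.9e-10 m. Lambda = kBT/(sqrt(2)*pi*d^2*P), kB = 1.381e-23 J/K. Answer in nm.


Mean free path: lambda = kB*T / (sqrt(2) * pi * d^2 * P)
lambda = 1.381e-23 * 341 / (sqrt(2) * pi * (2.9e-10)^2 * 36495)
lambda = 3.45346e-07 m
lambda = 345.35 nm

345.35
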